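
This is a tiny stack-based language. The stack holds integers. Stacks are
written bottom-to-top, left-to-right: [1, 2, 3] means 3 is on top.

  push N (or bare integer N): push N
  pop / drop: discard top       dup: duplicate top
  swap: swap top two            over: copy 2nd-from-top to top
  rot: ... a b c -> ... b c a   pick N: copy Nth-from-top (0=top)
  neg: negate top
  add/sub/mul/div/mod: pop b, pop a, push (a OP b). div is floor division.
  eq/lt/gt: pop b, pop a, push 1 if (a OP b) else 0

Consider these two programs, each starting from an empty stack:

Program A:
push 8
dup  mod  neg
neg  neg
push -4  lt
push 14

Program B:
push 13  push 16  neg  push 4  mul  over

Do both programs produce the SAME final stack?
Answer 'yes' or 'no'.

Answer: no

Derivation:
Program A trace:
  After 'push 8': [8]
  After 'dup': [8, 8]
  After 'mod': [0]
  After 'neg': [0]
  After 'neg': [0]
  After 'neg': [0]
  After 'push -4': [0, -4]
  After 'lt': [0]
  After 'push 14': [0, 14]
Program A final stack: [0, 14]

Program B trace:
  After 'push 13': [13]
  After 'push 16': [13, 16]
  After 'neg': [13, -16]
  After 'push 4': [13, -16, 4]
  After 'mul': [13, -64]
  After 'over': [13, -64, 13]
Program B final stack: [13, -64, 13]
Same: no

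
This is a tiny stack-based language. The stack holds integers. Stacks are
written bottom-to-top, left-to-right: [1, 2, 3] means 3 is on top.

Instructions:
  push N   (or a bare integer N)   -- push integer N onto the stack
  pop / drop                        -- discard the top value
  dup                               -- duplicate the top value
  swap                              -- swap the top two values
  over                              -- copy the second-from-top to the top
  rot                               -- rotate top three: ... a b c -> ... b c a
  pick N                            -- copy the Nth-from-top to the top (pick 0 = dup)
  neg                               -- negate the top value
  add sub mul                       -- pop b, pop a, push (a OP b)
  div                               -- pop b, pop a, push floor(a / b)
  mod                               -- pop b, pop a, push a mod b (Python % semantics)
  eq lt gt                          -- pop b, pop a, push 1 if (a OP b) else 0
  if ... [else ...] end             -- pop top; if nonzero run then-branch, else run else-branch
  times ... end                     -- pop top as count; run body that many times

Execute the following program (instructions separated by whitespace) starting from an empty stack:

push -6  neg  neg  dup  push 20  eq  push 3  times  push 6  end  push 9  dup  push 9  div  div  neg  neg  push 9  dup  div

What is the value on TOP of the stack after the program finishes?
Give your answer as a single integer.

After 'push -6': [-6]
After 'neg': [6]
After 'neg': [-6]
After 'dup': [-6, -6]
After 'push 20': [-6, -6, 20]
After 'eq': [-6, 0]
After 'push 3': [-6, 0, 3]
After 'times': [-6, 0]
After 'push 6': [-6, 0, 6]
After 'push 6': [-6, 0, 6, 6]
  ...
After 'push 9': [-6, 0, 6, 6, 6, 9]
After 'dup': [-6, 0, 6, 6, 6, 9, 9]
After 'push 9': [-6, 0, 6, 6, 6, 9, 9, 9]
After 'div': [-6, 0, 6, 6, 6, 9, 1]
After 'div': [-6, 0, 6, 6, 6, 9]
After 'neg': [-6, 0, 6, 6, 6, -9]
After 'neg': [-6, 0, 6, 6, 6, 9]
After 'push 9': [-6, 0, 6, 6, 6, 9, 9]
After 'dup': [-6, 0, 6, 6, 6, 9, 9, 9]
After 'div': [-6, 0, 6, 6, 6, 9, 1]

Answer: 1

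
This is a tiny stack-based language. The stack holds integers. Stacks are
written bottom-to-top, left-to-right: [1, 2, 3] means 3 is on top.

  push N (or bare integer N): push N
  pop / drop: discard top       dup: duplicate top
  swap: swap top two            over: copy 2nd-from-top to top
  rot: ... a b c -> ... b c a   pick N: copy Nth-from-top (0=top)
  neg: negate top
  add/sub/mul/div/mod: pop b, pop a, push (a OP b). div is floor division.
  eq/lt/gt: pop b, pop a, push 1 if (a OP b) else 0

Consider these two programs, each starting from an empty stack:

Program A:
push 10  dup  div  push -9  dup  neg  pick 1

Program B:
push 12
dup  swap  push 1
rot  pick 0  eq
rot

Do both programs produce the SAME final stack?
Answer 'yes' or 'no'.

Answer: no

Derivation:
Program A trace:
  After 'push 10': [10]
  After 'dup': [10, 10]
  After 'div': [1]
  After 'push -9': [1, -9]
  After 'dup': [1, -9, -9]
  After 'neg': [1, -9, 9]
  After 'pick 1': [1, -9, 9, -9]
Program A final stack: [1, -9, 9, -9]

Program B trace:
  After 'push 12': [12]
  After 'dup': [12, 12]
  After 'swap': [12, 12]
  After 'push 1': [12, 12, 1]
  After 'rot': [12, 1, 12]
  After 'pick 0': [12, 1, 12, 12]
  After 'eq': [12, 1, 1]
  After 'rot': [1, 1, 12]
Program B final stack: [1, 1, 12]
Same: no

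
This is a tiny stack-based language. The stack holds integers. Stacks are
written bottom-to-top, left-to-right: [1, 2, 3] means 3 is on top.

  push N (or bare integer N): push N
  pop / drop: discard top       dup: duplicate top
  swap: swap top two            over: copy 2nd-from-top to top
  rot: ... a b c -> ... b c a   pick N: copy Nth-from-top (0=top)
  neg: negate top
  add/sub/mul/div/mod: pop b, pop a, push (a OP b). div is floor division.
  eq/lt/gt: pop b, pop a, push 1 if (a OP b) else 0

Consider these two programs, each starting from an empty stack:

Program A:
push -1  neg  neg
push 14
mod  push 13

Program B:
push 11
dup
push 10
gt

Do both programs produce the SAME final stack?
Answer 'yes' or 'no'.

Program A trace:
  After 'push -1': [-1]
  After 'neg': [1]
  After 'neg': [-1]
  After 'push 14': [-1, 14]
  After 'mod': [13]
  After 'push 13': [13, 13]
Program A final stack: [13, 13]

Program B trace:
  After 'push 11': [11]
  After 'dup': [11, 11]
  After 'push 10': [11, 11, 10]
  After 'gt': [11, 1]
Program B final stack: [11, 1]
Same: no

Answer: no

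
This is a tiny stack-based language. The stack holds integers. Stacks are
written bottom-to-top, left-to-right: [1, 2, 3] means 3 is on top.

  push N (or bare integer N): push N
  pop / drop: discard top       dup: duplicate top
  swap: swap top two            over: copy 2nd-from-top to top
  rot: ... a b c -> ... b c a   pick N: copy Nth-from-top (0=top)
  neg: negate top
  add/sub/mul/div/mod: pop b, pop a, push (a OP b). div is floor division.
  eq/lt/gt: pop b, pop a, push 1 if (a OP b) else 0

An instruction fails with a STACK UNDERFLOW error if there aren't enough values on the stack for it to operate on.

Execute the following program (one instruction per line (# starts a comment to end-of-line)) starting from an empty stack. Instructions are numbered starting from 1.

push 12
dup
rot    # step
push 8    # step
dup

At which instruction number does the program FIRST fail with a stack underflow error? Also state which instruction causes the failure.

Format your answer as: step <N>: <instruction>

Step 1 ('push 12'): stack = [12], depth = 1
Step 2 ('dup'): stack = [12, 12], depth = 2
Step 3 ('rot'): needs 3 value(s) but depth is 2 — STACK UNDERFLOW

Answer: step 3: rot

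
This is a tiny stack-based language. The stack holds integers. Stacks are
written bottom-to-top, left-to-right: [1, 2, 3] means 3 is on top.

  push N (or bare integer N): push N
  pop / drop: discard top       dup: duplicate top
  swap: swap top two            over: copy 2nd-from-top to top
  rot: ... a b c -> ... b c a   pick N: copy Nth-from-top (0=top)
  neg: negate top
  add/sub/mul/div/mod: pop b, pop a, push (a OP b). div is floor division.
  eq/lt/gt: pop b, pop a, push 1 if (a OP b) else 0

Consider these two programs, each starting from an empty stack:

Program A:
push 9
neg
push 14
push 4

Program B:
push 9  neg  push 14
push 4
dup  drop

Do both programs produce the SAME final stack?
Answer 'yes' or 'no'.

Answer: yes

Derivation:
Program A trace:
  After 'push 9': [9]
  After 'neg': [-9]
  After 'push 14': [-9, 14]
  After 'push 4': [-9, 14, 4]
Program A final stack: [-9, 14, 4]

Program B trace:
  After 'push 9': [9]
  After 'neg': [-9]
  After 'push 14': [-9, 14]
  After 'push 4': [-9, 14, 4]
  After 'dup': [-9, 14, 4, 4]
  After 'drop': [-9, 14, 4]
Program B final stack: [-9, 14, 4]
Same: yes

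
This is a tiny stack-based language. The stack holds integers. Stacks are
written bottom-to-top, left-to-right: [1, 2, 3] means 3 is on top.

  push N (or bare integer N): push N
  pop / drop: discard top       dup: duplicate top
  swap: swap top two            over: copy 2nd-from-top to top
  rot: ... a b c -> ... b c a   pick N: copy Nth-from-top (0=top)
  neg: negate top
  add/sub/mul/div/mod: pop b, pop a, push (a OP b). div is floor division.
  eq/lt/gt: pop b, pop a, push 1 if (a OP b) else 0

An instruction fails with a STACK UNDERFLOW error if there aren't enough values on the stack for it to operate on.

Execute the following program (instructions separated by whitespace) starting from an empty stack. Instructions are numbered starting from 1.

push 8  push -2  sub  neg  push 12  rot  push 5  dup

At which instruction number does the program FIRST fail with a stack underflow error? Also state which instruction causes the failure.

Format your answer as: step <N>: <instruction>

Answer: step 6: rot

Derivation:
Step 1 ('push 8'): stack = [8], depth = 1
Step 2 ('push -2'): stack = [8, -2], depth = 2
Step 3 ('sub'): stack = [10], depth = 1
Step 4 ('neg'): stack = [-10], depth = 1
Step 5 ('push 12'): stack = [-10, 12], depth = 2
Step 6 ('rot'): needs 3 value(s) but depth is 2 — STACK UNDERFLOW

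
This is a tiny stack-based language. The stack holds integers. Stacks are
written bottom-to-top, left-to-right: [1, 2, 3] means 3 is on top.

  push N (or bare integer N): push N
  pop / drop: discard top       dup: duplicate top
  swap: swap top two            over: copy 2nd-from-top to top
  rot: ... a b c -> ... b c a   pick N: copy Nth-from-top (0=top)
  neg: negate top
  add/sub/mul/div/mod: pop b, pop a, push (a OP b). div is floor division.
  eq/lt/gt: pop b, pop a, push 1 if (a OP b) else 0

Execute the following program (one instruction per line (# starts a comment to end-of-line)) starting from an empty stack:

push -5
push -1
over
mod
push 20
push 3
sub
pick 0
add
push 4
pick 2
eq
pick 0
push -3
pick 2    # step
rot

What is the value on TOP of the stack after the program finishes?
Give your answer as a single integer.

Answer: 0

Derivation:
After 'push -5': [-5]
After 'push -1': [-5, -1]
After 'over': [-5, -1, -5]
After 'mod': [-5, -1]
After 'push 20': [-5, -1, 20]
After 'push 3': [-5, -1, 20, 3]
After 'sub': [-5, -1, 17]
After 'pick 0': [-5, -1, 17, 17]
After 'add': [-5, -1, 34]
After 'push 4': [-5, -1, 34, 4]
After 'pick 2': [-5, -1, 34, 4, -1]
After 'eq': [-5, -1, 34, 0]
After 'pick 0': [-5, -1, 34, 0, 0]
After 'push -3': [-5, -1, 34, 0, 0, -3]
After 'pick 2': [-5, -1, 34, 0, 0, -3, 0]
After 'rot': [-5, -1, 34, 0, -3, 0, 0]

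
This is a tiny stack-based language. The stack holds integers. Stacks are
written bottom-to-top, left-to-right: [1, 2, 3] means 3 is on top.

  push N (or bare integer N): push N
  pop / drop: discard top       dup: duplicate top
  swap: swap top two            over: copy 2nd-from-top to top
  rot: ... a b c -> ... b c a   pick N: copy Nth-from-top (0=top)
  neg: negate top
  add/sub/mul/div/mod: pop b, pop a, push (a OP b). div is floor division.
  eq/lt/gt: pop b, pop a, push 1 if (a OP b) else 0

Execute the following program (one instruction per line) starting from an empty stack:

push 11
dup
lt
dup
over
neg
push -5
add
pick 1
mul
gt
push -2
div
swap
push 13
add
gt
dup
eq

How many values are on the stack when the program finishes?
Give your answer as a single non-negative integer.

After 'push 11': stack = [11] (depth 1)
After 'dup': stack = [11, 11] (depth 2)
After 'lt': stack = [0] (depth 1)
After 'dup': stack = [0, 0] (depth 2)
After 'over': stack = [0, 0, 0] (depth 3)
After 'neg': stack = [0, 0, 0] (depth 3)
After 'push -5': stack = [0, 0, 0, -5] (depth 4)
After 'add': stack = [0, 0, -5] (depth 3)
After 'pick 1': stack = [0, 0, -5, 0] (depth 4)
After 'mul': stack = [0, 0, 0] (depth 3)
After 'gt': stack = [0, 0] (depth 2)
After 'push -2': stack = [0, 0, -2] (depth 3)
After 'div': stack = [0, 0] (depth 2)
After 'swap': stack = [0, 0] (depth 2)
After 'push 13': stack = [0, 0, 13] (depth 3)
After 'add': stack = [0, 13] (depth 2)
After 'gt': stack = [0] (depth 1)
After 'dup': stack = [0, 0] (depth 2)
After 'eq': stack = [1] (depth 1)

Answer: 1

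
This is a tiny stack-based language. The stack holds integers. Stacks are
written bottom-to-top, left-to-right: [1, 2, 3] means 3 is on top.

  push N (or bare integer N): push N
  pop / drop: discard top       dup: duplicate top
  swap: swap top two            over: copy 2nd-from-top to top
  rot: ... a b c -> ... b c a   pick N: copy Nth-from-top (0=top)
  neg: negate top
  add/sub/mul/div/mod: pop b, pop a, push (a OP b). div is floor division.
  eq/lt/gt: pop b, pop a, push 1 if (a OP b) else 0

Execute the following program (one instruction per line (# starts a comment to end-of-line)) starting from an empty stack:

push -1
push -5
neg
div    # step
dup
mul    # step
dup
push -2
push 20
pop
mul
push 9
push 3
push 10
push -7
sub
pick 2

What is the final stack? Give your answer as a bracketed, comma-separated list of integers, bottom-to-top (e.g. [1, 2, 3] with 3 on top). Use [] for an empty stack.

After 'push -1': [-1]
After 'push -5': [-1, -5]
After 'neg': [-1, 5]
After 'div': [-1]
After 'dup': [-1, -1]
After 'mul': [1]
After 'dup': [1, 1]
After 'push -2': [1, 1, -2]
After 'push 20': [1, 1, -2, 20]
After 'pop': [1, 1, -2]
After 'mul': [1, -2]
After 'push 9': [1, -2, 9]
After 'push 3': [1, -2, 9, 3]
After 'push 10': [1, -2, 9, 3, 10]
After 'push -7': [1, -2, 9, 3, 10, -7]
After 'sub': [1, -2, 9, 3, 17]
After 'pick 2': [1, -2, 9, 3, 17, 9]

Answer: [1, -2, 9, 3, 17, 9]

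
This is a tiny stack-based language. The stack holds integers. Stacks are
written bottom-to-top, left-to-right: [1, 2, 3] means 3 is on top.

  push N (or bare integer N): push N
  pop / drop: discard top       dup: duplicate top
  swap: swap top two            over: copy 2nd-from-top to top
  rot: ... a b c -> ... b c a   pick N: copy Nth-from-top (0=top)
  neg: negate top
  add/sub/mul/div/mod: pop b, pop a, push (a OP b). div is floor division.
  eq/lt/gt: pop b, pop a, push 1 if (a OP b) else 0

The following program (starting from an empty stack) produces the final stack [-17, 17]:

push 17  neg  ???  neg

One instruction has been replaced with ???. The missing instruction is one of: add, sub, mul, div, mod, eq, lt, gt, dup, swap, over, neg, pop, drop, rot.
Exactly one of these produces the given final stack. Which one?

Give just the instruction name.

Stack before ???: [-17]
Stack after ???:  [-17, -17]
The instruction that transforms [-17] -> [-17, -17] is: dup

Answer: dup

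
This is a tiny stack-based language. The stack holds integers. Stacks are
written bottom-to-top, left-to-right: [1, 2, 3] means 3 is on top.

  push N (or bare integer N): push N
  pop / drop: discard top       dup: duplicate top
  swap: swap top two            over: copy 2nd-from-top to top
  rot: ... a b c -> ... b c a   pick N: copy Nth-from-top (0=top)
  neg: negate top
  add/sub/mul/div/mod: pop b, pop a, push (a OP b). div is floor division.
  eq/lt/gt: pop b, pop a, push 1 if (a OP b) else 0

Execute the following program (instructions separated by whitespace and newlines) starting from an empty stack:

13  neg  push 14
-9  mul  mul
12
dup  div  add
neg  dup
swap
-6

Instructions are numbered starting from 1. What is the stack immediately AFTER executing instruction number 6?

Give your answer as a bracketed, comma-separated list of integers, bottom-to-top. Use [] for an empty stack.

Step 1 ('13'): [13]
Step 2 ('neg'): [-13]
Step 3 ('push 14'): [-13, 14]
Step 4 ('-9'): [-13, 14, -9]
Step 5 ('mul'): [-13, -126]
Step 6 ('mul'): [1638]

Answer: [1638]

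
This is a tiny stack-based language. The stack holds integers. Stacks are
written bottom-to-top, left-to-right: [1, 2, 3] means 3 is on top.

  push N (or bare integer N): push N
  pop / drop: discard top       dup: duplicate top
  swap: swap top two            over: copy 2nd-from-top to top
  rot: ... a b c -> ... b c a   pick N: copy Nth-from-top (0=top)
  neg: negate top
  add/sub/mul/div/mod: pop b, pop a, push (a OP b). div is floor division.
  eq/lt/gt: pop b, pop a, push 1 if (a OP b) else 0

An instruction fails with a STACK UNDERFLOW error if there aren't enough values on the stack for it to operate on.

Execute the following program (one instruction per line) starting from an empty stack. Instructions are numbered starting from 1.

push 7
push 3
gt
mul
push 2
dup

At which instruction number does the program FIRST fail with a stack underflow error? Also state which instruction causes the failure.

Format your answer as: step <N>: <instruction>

Step 1 ('push 7'): stack = [7], depth = 1
Step 2 ('push 3'): stack = [7, 3], depth = 2
Step 3 ('gt'): stack = [1], depth = 1
Step 4 ('mul'): needs 2 value(s) but depth is 1 — STACK UNDERFLOW

Answer: step 4: mul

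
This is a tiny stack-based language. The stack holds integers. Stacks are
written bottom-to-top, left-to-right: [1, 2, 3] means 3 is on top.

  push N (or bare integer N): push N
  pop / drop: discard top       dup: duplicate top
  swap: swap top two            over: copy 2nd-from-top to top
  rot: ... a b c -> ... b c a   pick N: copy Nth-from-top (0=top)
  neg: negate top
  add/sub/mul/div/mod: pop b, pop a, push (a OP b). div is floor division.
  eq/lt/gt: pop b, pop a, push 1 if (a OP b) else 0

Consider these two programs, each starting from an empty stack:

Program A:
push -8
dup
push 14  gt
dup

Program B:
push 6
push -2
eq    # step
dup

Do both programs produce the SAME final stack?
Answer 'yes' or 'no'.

Program A trace:
  After 'push -8': [-8]
  After 'dup': [-8, -8]
  After 'push 14': [-8, -8, 14]
  After 'gt': [-8, 0]
  After 'dup': [-8, 0, 0]
Program A final stack: [-8, 0, 0]

Program B trace:
  After 'push 6': [6]
  After 'push -2': [6, -2]
  After 'eq': [0]
  After 'dup': [0, 0]
Program B final stack: [0, 0]
Same: no

Answer: no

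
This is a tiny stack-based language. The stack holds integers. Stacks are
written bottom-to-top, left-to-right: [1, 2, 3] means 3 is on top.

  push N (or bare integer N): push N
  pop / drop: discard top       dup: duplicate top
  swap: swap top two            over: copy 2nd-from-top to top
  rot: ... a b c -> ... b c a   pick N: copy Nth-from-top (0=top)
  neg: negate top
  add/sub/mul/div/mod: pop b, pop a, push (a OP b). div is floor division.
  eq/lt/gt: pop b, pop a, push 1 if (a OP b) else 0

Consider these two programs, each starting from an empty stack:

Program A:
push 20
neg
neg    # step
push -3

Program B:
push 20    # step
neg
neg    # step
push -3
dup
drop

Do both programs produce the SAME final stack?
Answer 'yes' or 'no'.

Program A trace:
  After 'push 20': [20]
  After 'neg': [-20]
  After 'neg': [20]
  After 'push -3': [20, -3]
Program A final stack: [20, -3]

Program B trace:
  After 'push 20': [20]
  After 'neg': [-20]
  After 'neg': [20]
  After 'push -3': [20, -3]
  After 'dup': [20, -3, -3]
  After 'drop': [20, -3]
Program B final stack: [20, -3]
Same: yes

Answer: yes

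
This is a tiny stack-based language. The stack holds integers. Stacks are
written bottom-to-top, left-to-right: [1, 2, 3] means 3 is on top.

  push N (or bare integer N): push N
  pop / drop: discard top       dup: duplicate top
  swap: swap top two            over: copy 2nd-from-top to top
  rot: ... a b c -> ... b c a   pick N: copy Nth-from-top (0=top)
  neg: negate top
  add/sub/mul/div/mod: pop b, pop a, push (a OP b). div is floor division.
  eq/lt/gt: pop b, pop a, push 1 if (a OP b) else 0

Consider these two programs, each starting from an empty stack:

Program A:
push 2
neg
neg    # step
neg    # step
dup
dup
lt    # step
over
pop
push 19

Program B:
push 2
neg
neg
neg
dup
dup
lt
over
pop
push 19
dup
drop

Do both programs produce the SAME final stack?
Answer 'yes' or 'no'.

Answer: yes

Derivation:
Program A trace:
  After 'push 2': [2]
  After 'neg': [-2]
  After 'neg': [2]
  After 'neg': [-2]
  After 'dup': [-2, -2]
  After 'dup': [-2, -2, -2]
  After 'lt': [-2, 0]
  After 'over': [-2, 0, -2]
  After 'pop': [-2, 0]
  After 'push 19': [-2, 0, 19]
Program A final stack: [-2, 0, 19]

Program B trace:
  After 'push 2': [2]
  After 'neg': [-2]
  After 'neg': [2]
  After 'neg': [-2]
  After 'dup': [-2, -2]
  After 'dup': [-2, -2, -2]
  After 'lt': [-2, 0]
  After 'over': [-2, 0, -2]
  After 'pop': [-2, 0]
  After 'push 19': [-2, 0, 19]
  After 'dup': [-2, 0, 19, 19]
  After 'drop': [-2, 0, 19]
Program B final stack: [-2, 0, 19]
Same: yes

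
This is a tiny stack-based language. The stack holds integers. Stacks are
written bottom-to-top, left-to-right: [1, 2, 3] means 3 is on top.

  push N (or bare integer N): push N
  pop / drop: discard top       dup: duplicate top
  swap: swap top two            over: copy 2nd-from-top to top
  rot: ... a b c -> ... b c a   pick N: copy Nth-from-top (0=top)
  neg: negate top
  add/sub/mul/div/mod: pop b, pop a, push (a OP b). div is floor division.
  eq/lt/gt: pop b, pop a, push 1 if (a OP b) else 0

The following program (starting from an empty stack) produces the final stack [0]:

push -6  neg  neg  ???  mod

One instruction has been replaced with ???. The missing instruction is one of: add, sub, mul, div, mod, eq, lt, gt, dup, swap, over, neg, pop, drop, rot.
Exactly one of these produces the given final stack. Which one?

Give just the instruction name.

Stack before ???: [-6]
Stack after ???:  [-6, -6]
The instruction that transforms [-6] -> [-6, -6] is: dup

Answer: dup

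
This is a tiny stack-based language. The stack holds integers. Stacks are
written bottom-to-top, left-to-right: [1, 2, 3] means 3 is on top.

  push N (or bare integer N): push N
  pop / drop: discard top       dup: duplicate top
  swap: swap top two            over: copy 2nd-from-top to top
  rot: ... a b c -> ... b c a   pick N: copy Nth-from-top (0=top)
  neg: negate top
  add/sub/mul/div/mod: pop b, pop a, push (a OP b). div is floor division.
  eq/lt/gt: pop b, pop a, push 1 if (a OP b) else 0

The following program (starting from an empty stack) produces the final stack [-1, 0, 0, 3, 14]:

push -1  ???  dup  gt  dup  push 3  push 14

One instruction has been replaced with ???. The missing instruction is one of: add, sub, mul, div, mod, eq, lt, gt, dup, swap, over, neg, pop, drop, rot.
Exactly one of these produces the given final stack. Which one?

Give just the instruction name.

Stack before ???: [-1]
Stack after ???:  [-1, -1]
The instruction that transforms [-1] -> [-1, -1] is: dup

Answer: dup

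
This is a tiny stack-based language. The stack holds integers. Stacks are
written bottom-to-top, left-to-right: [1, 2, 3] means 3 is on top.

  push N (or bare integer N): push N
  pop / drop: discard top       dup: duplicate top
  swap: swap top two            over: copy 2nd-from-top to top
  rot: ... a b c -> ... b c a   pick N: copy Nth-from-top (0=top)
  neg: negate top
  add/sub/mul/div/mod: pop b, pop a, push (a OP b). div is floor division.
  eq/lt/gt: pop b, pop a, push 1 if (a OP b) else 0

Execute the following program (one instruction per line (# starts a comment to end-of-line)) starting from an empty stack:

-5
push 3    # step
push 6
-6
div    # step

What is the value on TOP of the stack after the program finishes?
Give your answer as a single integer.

After 'push -5': [-5]
After 'push 3': [-5, 3]
After 'push 6': [-5, 3, 6]
After 'push -6': [-5, 3, 6, -6]
After 'div': [-5, 3, -1]

Answer: -1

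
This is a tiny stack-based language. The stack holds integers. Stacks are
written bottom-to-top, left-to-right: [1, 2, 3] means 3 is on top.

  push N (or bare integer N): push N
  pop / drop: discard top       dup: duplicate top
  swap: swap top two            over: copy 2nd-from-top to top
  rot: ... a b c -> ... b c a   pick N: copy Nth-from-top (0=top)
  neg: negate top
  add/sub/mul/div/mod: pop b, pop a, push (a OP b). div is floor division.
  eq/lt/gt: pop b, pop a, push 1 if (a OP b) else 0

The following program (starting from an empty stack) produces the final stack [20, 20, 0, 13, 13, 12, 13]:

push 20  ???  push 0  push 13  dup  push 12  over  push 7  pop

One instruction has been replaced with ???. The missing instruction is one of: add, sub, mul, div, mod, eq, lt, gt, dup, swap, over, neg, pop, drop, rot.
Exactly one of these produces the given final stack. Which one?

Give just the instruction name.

Answer: dup

Derivation:
Stack before ???: [20]
Stack after ???:  [20, 20]
The instruction that transforms [20] -> [20, 20] is: dup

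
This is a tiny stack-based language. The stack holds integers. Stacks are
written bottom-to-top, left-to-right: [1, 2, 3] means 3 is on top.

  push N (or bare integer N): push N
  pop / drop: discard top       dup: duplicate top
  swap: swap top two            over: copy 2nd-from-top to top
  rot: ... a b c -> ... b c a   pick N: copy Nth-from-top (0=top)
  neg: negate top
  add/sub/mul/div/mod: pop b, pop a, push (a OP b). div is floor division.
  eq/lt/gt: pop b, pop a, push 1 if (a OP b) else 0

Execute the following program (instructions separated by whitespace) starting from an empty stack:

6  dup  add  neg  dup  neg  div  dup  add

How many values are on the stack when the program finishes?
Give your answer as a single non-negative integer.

Answer: 1

Derivation:
After 'push 6': stack = [6] (depth 1)
After 'dup': stack = [6, 6] (depth 2)
After 'add': stack = [12] (depth 1)
After 'neg': stack = [-12] (depth 1)
After 'dup': stack = [-12, -12] (depth 2)
After 'neg': stack = [-12, 12] (depth 2)
After 'div': stack = [-1] (depth 1)
After 'dup': stack = [-1, -1] (depth 2)
After 'add': stack = [-2] (depth 1)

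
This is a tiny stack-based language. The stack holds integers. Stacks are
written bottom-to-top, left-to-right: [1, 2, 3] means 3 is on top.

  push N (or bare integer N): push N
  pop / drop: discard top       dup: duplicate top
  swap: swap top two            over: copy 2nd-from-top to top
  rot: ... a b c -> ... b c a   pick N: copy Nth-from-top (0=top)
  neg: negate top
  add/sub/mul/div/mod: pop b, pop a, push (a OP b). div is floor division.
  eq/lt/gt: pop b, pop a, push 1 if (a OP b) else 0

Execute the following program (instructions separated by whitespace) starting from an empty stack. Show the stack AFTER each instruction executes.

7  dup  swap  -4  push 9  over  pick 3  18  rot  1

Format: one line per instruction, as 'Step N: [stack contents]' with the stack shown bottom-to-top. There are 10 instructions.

Step 1: [7]
Step 2: [7, 7]
Step 3: [7, 7]
Step 4: [7, 7, -4]
Step 5: [7, 7, -4, 9]
Step 6: [7, 7, -4, 9, -4]
Step 7: [7, 7, -4, 9, -4, 7]
Step 8: [7, 7, -4, 9, -4, 7, 18]
Step 9: [7, 7, -4, 9, 7, 18, -4]
Step 10: [7, 7, -4, 9, 7, 18, -4, 1]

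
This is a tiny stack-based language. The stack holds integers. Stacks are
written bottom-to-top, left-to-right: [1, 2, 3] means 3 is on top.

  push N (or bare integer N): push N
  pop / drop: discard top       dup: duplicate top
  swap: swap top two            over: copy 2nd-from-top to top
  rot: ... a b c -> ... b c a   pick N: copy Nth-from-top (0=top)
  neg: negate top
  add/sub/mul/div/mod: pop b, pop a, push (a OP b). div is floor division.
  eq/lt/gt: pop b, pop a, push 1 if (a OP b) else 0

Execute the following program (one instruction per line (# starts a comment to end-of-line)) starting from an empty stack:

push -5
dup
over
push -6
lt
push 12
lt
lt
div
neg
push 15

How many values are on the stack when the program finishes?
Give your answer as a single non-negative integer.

After 'push -5': stack = [-5] (depth 1)
After 'dup': stack = [-5, -5] (depth 2)
After 'over': stack = [-5, -5, -5] (depth 3)
After 'push -6': stack = [-5, -5, -5, -6] (depth 4)
After 'lt': stack = [-5, -5, 0] (depth 3)
After 'push 12': stack = [-5, -5, 0, 12] (depth 4)
After 'lt': stack = [-5, -5, 1] (depth 3)
After 'lt': stack = [-5, 1] (depth 2)
After 'div': stack = [-5] (depth 1)
After 'neg': stack = [5] (depth 1)
After 'push 15': stack = [5, 15] (depth 2)

Answer: 2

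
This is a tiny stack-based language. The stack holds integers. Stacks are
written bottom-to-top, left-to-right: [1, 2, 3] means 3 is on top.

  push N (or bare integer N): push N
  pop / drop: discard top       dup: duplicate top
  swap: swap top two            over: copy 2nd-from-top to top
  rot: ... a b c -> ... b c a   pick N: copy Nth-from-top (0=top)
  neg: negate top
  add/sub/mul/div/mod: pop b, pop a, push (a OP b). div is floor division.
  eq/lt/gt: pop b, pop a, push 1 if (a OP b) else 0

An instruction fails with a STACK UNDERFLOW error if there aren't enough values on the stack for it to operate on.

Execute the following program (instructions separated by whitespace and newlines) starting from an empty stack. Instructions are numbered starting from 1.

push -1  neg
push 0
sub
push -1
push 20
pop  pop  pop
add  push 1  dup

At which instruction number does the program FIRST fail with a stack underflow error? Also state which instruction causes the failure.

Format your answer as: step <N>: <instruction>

Answer: step 10: add

Derivation:
Step 1 ('push -1'): stack = [-1], depth = 1
Step 2 ('neg'): stack = [1], depth = 1
Step 3 ('push 0'): stack = [1, 0], depth = 2
Step 4 ('sub'): stack = [1], depth = 1
Step 5 ('push -1'): stack = [1, -1], depth = 2
Step 6 ('push 20'): stack = [1, -1, 20], depth = 3
Step 7 ('pop'): stack = [1, -1], depth = 2
Step 8 ('pop'): stack = [1], depth = 1
Step 9 ('pop'): stack = [], depth = 0
Step 10 ('add'): needs 2 value(s) but depth is 0 — STACK UNDERFLOW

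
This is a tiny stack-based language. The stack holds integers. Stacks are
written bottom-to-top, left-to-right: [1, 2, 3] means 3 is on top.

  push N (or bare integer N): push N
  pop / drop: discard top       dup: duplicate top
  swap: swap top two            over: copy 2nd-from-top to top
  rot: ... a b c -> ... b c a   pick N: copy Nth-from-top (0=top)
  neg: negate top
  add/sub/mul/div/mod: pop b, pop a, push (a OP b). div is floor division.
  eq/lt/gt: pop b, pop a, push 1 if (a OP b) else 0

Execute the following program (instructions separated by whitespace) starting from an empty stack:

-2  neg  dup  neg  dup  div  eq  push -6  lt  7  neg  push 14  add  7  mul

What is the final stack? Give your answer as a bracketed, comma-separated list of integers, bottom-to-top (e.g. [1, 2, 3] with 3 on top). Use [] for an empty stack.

Answer: [0, 49]

Derivation:
After 'push -2': [-2]
After 'neg': [2]
After 'dup': [2, 2]
After 'neg': [2, -2]
After 'dup': [2, -2, -2]
After 'div': [2, 1]
After 'eq': [0]
After 'push -6': [0, -6]
After 'lt': [0]
After 'push 7': [0, 7]
After 'neg': [0, -7]
After 'push 14': [0, -7, 14]
After 'add': [0, 7]
After 'push 7': [0, 7, 7]
After 'mul': [0, 49]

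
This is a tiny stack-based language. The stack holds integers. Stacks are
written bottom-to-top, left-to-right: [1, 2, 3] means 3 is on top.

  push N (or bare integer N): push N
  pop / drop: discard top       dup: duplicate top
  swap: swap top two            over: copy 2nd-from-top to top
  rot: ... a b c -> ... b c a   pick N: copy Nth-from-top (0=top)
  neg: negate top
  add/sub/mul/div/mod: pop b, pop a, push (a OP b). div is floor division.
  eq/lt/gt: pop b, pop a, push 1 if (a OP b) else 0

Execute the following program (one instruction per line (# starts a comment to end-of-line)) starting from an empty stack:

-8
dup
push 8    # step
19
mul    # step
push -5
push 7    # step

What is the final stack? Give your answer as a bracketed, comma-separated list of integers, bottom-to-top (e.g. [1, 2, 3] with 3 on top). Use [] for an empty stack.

After 'push -8': [-8]
After 'dup': [-8, -8]
After 'push 8': [-8, -8, 8]
After 'push 19': [-8, -8, 8, 19]
After 'mul': [-8, -8, 152]
After 'push -5': [-8, -8, 152, -5]
After 'push 7': [-8, -8, 152, -5, 7]

Answer: [-8, -8, 152, -5, 7]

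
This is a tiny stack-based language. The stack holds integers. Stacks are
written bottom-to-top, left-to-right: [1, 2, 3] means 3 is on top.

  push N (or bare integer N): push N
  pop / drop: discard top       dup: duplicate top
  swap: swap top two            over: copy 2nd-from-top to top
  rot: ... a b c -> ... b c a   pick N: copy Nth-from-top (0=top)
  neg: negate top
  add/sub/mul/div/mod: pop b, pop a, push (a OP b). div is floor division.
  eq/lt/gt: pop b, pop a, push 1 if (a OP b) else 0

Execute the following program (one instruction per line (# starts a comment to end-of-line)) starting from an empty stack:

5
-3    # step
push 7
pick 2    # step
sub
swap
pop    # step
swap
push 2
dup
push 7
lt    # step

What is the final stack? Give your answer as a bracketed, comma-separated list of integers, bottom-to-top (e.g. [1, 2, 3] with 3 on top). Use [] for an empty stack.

After 'push 5': [5]
After 'push -3': [5, -3]
After 'push 7': [5, -3, 7]
After 'pick 2': [5, -3, 7, 5]
After 'sub': [5, -3, 2]
After 'swap': [5, 2, -3]
After 'pop': [5, 2]
After 'swap': [2, 5]
After 'push 2': [2, 5, 2]
After 'dup': [2, 5, 2, 2]
After 'push 7': [2, 5, 2, 2, 7]
After 'lt': [2, 5, 2, 1]

Answer: [2, 5, 2, 1]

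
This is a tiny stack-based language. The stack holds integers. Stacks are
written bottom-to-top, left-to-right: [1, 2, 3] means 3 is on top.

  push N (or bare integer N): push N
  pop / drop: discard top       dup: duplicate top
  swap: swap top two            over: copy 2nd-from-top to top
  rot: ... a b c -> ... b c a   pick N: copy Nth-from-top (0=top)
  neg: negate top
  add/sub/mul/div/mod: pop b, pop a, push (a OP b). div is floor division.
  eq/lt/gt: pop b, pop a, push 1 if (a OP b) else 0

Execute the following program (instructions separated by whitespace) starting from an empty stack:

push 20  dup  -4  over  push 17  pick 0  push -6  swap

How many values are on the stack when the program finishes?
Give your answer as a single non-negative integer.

Answer: 7

Derivation:
After 'push 20': stack = [20] (depth 1)
After 'dup': stack = [20, 20] (depth 2)
After 'push -4': stack = [20, 20, -4] (depth 3)
After 'over': stack = [20, 20, -4, 20] (depth 4)
After 'push 17': stack = [20, 20, -4, 20, 17] (depth 5)
After 'pick 0': stack = [20, 20, -4, 20, 17, 17] (depth 6)
After 'push -6': stack = [20, 20, -4, 20, 17, 17, -6] (depth 7)
After 'swap': stack = [20, 20, -4, 20, 17, -6, 17] (depth 7)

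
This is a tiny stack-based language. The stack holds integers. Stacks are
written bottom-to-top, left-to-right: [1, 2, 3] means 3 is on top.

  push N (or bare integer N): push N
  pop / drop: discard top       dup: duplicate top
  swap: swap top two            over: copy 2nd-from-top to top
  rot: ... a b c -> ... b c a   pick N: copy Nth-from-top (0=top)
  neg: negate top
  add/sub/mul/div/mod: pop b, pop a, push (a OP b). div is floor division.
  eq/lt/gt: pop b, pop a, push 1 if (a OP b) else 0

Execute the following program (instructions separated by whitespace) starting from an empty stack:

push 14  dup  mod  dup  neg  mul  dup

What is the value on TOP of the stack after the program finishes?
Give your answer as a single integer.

After 'push 14': [14]
After 'dup': [14, 14]
After 'mod': [0]
After 'dup': [0, 0]
After 'neg': [0, 0]
After 'mul': [0]
After 'dup': [0, 0]

Answer: 0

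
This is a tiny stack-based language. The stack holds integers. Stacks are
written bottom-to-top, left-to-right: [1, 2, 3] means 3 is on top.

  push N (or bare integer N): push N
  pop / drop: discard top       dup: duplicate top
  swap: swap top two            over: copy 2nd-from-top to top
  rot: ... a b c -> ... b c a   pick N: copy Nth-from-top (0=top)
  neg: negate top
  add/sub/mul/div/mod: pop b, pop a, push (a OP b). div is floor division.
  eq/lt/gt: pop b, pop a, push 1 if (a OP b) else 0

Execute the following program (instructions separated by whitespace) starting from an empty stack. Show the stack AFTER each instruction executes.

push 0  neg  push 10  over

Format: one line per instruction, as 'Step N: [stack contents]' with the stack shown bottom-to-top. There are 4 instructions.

Step 1: [0]
Step 2: [0]
Step 3: [0, 10]
Step 4: [0, 10, 0]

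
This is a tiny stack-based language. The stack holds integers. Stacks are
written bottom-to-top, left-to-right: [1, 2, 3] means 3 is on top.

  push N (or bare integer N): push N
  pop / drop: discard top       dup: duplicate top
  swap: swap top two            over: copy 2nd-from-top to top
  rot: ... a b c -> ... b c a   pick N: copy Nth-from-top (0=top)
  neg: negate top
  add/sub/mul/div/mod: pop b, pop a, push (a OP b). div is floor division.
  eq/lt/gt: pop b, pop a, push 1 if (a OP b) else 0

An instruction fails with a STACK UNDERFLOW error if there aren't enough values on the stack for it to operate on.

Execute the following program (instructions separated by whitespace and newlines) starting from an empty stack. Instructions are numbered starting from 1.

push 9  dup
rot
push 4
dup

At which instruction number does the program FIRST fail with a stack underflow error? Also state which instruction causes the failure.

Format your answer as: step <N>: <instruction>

Step 1 ('push 9'): stack = [9], depth = 1
Step 2 ('dup'): stack = [9, 9], depth = 2
Step 3 ('rot'): needs 3 value(s) but depth is 2 — STACK UNDERFLOW

Answer: step 3: rot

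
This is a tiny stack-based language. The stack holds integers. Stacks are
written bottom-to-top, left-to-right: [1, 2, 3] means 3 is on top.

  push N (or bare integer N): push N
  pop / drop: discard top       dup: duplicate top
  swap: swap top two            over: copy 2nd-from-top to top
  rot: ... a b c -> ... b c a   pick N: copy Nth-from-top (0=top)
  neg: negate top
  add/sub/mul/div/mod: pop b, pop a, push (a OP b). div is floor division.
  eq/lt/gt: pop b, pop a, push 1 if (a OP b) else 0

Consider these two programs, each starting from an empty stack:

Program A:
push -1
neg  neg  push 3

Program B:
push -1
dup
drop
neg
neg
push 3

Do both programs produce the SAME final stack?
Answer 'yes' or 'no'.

Answer: yes

Derivation:
Program A trace:
  After 'push -1': [-1]
  After 'neg': [1]
  After 'neg': [-1]
  After 'push 3': [-1, 3]
Program A final stack: [-1, 3]

Program B trace:
  After 'push -1': [-1]
  After 'dup': [-1, -1]
  After 'drop': [-1]
  After 'neg': [1]
  After 'neg': [-1]
  After 'push 3': [-1, 3]
Program B final stack: [-1, 3]
Same: yes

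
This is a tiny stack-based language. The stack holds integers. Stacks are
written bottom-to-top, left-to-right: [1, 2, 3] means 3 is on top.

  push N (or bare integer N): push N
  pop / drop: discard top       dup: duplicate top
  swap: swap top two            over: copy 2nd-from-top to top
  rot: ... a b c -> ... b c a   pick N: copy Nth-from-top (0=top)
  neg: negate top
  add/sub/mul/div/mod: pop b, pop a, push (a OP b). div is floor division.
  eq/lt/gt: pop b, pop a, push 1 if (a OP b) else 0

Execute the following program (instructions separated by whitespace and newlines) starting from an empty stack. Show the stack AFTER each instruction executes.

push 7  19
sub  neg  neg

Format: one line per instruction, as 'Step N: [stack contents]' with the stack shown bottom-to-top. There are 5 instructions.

Step 1: [7]
Step 2: [7, 19]
Step 3: [-12]
Step 4: [12]
Step 5: [-12]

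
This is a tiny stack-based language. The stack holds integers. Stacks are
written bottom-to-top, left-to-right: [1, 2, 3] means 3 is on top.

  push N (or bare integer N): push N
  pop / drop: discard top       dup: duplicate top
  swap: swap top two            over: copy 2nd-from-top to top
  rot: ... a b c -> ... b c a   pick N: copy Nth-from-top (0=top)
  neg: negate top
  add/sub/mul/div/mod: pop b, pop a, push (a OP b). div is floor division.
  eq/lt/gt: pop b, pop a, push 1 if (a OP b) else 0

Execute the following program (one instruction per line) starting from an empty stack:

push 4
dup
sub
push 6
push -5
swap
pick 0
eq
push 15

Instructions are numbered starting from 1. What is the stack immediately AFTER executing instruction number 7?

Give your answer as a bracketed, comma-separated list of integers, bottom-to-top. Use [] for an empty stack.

Step 1 ('push 4'): [4]
Step 2 ('dup'): [4, 4]
Step 3 ('sub'): [0]
Step 4 ('push 6'): [0, 6]
Step 5 ('push -5'): [0, 6, -5]
Step 6 ('swap'): [0, -5, 6]
Step 7 ('pick 0'): [0, -5, 6, 6]

Answer: [0, -5, 6, 6]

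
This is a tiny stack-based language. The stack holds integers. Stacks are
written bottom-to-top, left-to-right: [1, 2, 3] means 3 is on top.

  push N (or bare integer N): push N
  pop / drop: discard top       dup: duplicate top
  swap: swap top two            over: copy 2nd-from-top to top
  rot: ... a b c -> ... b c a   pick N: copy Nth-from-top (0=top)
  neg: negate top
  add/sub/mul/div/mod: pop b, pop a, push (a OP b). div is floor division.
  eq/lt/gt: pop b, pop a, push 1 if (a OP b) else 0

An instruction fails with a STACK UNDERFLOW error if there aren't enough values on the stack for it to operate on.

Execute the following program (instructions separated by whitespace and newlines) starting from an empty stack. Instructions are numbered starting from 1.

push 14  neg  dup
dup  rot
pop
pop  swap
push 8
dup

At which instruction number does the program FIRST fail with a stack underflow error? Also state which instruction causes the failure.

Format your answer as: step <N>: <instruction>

Step 1 ('push 14'): stack = [14], depth = 1
Step 2 ('neg'): stack = [-14], depth = 1
Step 3 ('dup'): stack = [-14, -14], depth = 2
Step 4 ('dup'): stack = [-14, -14, -14], depth = 3
Step 5 ('rot'): stack = [-14, -14, -14], depth = 3
Step 6 ('pop'): stack = [-14, -14], depth = 2
Step 7 ('pop'): stack = [-14], depth = 1
Step 8 ('swap'): needs 2 value(s) but depth is 1 — STACK UNDERFLOW

Answer: step 8: swap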